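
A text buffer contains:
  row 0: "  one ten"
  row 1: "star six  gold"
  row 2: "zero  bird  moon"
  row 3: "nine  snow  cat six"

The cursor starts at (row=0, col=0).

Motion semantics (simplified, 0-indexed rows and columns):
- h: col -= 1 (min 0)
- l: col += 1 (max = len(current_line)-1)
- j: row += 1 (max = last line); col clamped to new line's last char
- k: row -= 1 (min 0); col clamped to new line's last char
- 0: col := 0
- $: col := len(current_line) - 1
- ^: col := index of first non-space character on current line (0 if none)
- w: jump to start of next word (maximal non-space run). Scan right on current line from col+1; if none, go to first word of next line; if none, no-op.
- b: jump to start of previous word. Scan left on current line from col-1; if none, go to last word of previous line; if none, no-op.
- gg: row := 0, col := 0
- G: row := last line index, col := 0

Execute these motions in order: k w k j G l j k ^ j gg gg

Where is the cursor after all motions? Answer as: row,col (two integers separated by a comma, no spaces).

After 1 (k): row=0 col=0 char='_'
After 2 (w): row=0 col=2 char='o'
After 3 (k): row=0 col=2 char='o'
After 4 (j): row=1 col=2 char='a'
After 5 (G): row=3 col=0 char='n'
After 6 (l): row=3 col=1 char='i'
After 7 (j): row=3 col=1 char='i'
After 8 (k): row=2 col=1 char='e'
After 9 (^): row=2 col=0 char='z'
After 10 (j): row=3 col=0 char='n'
After 11 (gg): row=0 col=0 char='_'
After 12 (gg): row=0 col=0 char='_'

Answer: 0,0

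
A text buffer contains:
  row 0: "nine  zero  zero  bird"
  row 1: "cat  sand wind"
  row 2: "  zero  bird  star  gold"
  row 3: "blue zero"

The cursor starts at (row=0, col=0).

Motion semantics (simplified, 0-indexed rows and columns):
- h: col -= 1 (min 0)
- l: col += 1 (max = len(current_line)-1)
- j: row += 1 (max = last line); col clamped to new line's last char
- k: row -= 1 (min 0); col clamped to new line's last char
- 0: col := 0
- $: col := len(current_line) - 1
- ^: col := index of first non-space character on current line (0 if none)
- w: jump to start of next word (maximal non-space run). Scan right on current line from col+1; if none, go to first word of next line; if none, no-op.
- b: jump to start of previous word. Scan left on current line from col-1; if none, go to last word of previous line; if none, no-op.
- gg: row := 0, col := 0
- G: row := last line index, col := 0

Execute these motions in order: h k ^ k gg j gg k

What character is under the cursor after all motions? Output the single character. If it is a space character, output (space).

After 1 (h): row=0 col=0 char='n'
After 2 (k): row=0 col=0 char='n'
After 3 (^): row=0 col=0 char='n'
After 4 (k): row=0 col=0 char='n'
After 5 (gg): row=0 col=0 char='n'
After 6 (j): row=1 col=0 char='c'
After 7 (gg): row=0 col=0 char='n'
After 8 (k): row=0 col=0 char='n'

Answer: n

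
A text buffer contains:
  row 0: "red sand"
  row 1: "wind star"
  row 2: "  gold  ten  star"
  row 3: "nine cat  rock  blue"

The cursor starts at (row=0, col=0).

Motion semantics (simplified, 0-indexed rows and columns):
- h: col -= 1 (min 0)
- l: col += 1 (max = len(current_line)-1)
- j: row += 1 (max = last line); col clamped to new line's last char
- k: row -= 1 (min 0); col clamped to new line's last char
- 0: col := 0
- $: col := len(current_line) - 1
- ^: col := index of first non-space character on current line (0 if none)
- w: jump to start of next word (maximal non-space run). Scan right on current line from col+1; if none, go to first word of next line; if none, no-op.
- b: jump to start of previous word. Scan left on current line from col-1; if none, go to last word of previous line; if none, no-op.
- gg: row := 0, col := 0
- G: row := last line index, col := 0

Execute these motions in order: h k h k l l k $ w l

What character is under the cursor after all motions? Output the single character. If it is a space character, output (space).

Answer: i

Derivation:
After 1 (h): row=0 col=0 char='r'
After 2 (k): row=0 col=0 char='r'
After 3 (h): row=0 col=0 char='r'
After 4 (k): row=0 col=0 char='r'
After 5 (l): row=0 col=1 char='e'
After 6 (l): row=0 col=2 char='d'
After 7 (k): row=0 col=2 char='d'
After 8 ($): row=0 col=7 char='d'
After 9 (w): row=1 col=0 char='w'
After 10 (l): row=1 col=1 char='i'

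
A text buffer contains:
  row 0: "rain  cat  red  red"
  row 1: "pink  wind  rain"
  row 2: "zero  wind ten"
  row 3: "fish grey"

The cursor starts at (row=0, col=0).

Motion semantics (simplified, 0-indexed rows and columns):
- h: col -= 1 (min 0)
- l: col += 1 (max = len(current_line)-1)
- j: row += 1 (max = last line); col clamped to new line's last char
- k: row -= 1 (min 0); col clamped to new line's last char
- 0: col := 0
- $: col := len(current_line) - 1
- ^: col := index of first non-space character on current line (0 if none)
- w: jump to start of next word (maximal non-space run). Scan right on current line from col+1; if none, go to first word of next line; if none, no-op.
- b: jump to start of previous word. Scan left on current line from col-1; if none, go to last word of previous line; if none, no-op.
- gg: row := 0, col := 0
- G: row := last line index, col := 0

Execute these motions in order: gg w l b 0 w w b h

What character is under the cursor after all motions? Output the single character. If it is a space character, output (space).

Answer: (space)

Derivation:
After 1 (gg): row=0 col=0 char='r'
After 2 (w): row=0 col=6 char='c'
After 3 (l): row=0 col=7 char='a'
After 4 (b): row=0 col=6 char='c'
After 5 (0): row=0 col=0 char='r'
After 6 (w): row=0 col=6 char='c'
After 7 (w): row=0 col=11 char='r'
After 8 (b): row=0 col=6 char='c'
After 9 (h): row=0 col=5 char='_'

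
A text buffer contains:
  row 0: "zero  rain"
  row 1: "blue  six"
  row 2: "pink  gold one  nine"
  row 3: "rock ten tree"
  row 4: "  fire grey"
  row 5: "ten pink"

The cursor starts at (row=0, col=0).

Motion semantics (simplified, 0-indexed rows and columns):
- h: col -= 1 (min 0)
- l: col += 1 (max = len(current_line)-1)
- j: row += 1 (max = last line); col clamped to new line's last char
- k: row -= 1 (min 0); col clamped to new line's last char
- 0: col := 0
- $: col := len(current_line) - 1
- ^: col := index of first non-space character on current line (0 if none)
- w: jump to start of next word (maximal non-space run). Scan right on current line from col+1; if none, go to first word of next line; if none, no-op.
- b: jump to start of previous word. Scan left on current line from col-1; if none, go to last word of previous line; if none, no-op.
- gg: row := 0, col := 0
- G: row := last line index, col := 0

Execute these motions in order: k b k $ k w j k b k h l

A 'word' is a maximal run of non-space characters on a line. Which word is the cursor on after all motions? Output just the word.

After 1 (k): row=0 col=0 char='z'
After 2 (b): row=0 col=0 char='z'
After 3 (k): row=0 col=0 char='z'
After 4 ($): row=0 col=9 char='n'
After 5 (k): row=0 col=9 char='n'
After 6 (w): row=1 col=0 char='b'
After 7 (j): row=2 col=0 char='p'
After 8 (k): row=1 col=0 char='b'
After 9 (b): row=0 col=6 char='r'
After 10 (k): row=0 col=6 char='r'
After 11 (h): row=0 col=5 char='_'
After 12 (l): row=0 col=6 char='r'

Answer: rain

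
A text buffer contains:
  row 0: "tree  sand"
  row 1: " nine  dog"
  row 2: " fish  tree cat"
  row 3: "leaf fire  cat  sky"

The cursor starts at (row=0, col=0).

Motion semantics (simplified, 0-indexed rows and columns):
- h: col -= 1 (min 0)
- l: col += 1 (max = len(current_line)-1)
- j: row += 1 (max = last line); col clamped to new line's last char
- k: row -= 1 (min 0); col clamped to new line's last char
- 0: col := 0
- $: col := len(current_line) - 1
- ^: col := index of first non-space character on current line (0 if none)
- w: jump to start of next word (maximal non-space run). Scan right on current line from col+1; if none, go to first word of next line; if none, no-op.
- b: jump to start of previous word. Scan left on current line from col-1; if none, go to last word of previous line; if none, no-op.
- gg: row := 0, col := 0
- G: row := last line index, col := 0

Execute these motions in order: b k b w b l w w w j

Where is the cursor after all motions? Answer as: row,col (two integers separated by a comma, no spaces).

After 1 (b): row=0 col=0 char='t'
After 2 (k): row=0 col=0 char='t'
After 3 (b): row=0 col=0 char='t'
After 4 (w): row=0 col=6 char='s'
After 5 (b): row=0 col=0 char='t'
After 6 (l): row=0 col=1 char='r'
After 7 (w): row=0 col=6 char='s'
After 8 (w): row=1 col=1 char='n'
After 9 (w): row=1 col=7 char='d'
After 10 (j): row=2 col=7 char='t'

Answer: 2,7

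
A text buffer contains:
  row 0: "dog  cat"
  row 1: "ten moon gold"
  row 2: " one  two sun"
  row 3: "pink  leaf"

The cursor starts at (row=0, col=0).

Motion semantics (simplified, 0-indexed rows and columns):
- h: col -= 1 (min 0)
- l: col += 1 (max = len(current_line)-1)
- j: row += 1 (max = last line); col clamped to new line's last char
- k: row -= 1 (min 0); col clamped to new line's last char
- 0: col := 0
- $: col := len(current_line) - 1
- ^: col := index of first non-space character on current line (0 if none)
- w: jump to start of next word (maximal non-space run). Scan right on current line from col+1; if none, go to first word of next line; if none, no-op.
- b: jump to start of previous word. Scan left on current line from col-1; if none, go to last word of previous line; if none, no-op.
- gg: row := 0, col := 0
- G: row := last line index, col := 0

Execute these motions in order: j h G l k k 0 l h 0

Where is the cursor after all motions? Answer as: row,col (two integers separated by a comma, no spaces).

After 1 (j): row=1 col=0 char='t'
After 2 (h): row=1 col=0 char='t'
After 3 (G): row=3 col=0 char='p'
After 4 (l): row=3 col=1 char='i'
After 5 (k): row=2 col=1 char='o'
After 6 (k): row=1 col=1 char='e'
After 7 (0): row=1 col=0 char='t'
After 8 (l): row=1 col=1 char='e'
After 9 (h): row=1 col=0 char='t'
After 10 (0): row=1 col=0 char='t'

Answer: 1,0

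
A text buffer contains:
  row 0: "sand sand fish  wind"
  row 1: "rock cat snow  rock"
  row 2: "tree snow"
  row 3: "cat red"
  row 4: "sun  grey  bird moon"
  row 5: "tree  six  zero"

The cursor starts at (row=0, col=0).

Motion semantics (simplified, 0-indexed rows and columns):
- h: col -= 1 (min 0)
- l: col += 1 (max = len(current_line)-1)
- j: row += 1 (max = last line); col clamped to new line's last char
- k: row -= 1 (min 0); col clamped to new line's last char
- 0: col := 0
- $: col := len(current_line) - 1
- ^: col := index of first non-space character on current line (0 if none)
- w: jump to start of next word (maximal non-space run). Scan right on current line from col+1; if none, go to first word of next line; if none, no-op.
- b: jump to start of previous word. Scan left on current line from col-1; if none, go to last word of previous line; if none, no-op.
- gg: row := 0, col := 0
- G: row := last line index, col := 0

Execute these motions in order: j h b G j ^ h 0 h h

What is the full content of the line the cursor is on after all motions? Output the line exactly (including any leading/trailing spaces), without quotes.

After 1 (j): row=1 col=0 char='r'
After 2 (h): row=1 col=0 char='r'
After 3 (b): row=0 col=16 char='w'
After 4 (G): row=5 col=0 char='t'
After 5 (j): row=5 col=0 char='t'
After 6 (^): row=5 col=0 char='t'
After 7 (h): row=5 col=0 char='t'
After 8 (0): row=5 col=0 char='t'
After 9 (h): row=5 col=0 char='t'
After 10 (h): row=5 col=0 char='t'

Answer: tree  six  zero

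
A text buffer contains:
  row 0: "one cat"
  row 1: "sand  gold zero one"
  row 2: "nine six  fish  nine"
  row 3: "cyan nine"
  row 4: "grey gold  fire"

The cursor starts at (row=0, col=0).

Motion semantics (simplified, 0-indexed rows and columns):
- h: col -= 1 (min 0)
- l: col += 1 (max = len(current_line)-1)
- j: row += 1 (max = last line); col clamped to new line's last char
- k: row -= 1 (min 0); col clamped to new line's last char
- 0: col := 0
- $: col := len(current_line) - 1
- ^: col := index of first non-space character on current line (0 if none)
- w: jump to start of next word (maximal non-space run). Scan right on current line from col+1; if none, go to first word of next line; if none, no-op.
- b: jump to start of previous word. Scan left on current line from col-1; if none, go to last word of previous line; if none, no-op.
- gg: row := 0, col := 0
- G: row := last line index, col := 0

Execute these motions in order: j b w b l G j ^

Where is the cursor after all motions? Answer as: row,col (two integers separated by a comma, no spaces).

Answer: 4,0

Derivation:
After 1 (j): row=1 col=0 char='s'
After 2 (b): row=0 col=4 char='c'
After 3 (w): row=1 col=0 char='s'
After 4 (b): row=0 col=4 char='c'
After 5 (l): row=0 col=5 char='a'
After 6 (G): row=4 col=0 char='g'
After 7 (j): row=4 col=0 char='g'
After 8 (^): row=4 col=0 char='g'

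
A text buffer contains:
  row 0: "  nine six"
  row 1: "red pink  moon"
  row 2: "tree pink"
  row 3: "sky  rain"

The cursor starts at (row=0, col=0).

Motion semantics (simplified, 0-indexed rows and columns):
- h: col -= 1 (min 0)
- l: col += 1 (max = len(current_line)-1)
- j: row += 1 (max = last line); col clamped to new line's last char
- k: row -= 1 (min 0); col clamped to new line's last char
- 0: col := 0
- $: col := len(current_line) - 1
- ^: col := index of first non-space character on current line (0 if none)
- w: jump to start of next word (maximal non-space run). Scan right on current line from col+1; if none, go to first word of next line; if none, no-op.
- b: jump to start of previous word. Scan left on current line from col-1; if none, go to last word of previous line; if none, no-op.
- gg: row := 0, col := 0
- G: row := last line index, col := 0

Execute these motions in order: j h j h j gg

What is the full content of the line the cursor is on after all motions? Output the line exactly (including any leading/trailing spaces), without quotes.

After 1 (j): row=1 col=0 char='r'
After 2 (h): row=1 col=0 char='r'
After 3 (j): row=2 col=0 char='t'
After 4 (h): row=2 col=0 char='t'
After 5 (j): row=3 col=0 char='s'
After 6 (gg): row=0 col=0 char='_'

Answer:   nine six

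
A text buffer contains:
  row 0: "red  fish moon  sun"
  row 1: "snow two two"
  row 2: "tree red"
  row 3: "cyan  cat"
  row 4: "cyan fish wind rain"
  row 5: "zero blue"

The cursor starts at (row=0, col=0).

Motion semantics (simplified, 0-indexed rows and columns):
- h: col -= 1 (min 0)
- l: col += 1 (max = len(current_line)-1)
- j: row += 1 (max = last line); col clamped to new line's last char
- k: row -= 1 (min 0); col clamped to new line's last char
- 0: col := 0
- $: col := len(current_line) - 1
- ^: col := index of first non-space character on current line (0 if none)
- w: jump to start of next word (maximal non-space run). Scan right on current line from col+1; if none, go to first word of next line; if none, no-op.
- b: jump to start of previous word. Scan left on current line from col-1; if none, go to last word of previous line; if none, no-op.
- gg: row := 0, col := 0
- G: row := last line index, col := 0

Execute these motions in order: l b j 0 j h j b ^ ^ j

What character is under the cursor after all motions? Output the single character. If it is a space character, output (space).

Answer: c

Derivation:
After 1 (l): row=0 col=1 char='e'
After 2 (b): row=0 col=0 char='r'
After 3 (j): row=1 col=0 char='s'
After 4 (0): row=1 col=0 char='s'
After 5 (j): row=2 col=0 char='t'
After 6 (h): row=2 col=0 char='t'
After 7 (j): row=3 col=0 char='c'
After 8 (b): row=2 col=5 char='r'
After 9 (^): row=2 col=0 char='t'
After 10 (^): row=2 col=0 char='t'
After 11 (j): row=3 col=0 char='c'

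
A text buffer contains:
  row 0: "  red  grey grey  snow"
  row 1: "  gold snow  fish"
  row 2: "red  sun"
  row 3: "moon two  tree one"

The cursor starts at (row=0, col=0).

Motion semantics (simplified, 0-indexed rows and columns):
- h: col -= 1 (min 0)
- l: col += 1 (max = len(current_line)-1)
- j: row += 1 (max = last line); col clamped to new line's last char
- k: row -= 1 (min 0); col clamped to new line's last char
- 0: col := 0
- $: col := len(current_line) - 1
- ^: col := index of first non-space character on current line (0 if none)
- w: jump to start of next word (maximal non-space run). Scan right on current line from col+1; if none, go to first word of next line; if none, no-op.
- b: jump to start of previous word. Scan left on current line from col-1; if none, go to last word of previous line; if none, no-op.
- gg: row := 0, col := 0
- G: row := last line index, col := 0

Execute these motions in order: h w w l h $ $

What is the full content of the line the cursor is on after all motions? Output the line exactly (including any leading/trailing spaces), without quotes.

After 1 (h): row=0 col=0 char='_'
After 2 (w): row=0 col=2 char='r'
After 3 (w): row=0 col=7 char='g'
After 4 (l): row=0 col=8 char='r'
After 5 (h): row=0 col=7 char='g'
After 6 ($): row=0 col=21 char='w'
After 7 ($): row=0 col=21 char='w'

Answer:   red  grey grey  snow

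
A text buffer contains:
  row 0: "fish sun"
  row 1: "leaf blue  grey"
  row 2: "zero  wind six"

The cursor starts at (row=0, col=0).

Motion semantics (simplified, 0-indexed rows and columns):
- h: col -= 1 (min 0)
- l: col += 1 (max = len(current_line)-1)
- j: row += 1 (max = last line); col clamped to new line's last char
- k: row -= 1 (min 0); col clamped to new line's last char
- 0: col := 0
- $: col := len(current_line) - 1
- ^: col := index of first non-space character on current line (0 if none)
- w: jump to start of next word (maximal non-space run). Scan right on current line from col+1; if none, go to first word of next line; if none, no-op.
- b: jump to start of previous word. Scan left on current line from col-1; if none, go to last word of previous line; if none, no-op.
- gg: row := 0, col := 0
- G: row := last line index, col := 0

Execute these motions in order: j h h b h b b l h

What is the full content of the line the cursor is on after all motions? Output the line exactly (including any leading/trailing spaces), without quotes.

Answer: fish sun

Derivation:
After 1 (j): row=1 col=0 char='l'
After 2 (h): row=1 col=0 char='l'
After 3 (h): row=1 col=0 char='l'
After 4 (b): row=0 col=5 char='s'
After 5 (h): row=0 col=4 char='_'
After 6 (b): row=0 col=0 char='f'
After 7 (b): row=0 col=0 char='f'
After 8 (l): row=0 col=1 char='i'
After 9 (h): row=0 col=0 char='f'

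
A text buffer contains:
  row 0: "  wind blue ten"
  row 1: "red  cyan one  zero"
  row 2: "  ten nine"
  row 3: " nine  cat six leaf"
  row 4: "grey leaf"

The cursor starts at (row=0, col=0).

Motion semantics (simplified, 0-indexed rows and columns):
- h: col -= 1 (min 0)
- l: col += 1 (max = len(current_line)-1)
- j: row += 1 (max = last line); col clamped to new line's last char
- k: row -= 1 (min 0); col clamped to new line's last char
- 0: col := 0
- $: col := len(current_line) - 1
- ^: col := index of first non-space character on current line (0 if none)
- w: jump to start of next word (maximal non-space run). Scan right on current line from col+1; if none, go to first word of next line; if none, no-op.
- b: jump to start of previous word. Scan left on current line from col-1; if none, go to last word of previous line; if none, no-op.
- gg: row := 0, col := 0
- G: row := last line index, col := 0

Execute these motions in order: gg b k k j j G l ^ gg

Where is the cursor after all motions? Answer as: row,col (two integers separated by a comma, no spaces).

After 1 (gg): row=0 col=0 char='_'
After 2 (b): row=0 col=0 char='_'
After 3 (k): row=0 col=0 char='_'
After 4 (k): row=0 col=0 char='_'
After 5 (j): row=1 col=0 char='r'
After 6 (j): row=2 col=0 char='_'
After 7 (G): row=4 col=0 char='g'
After 8 (l): row=4 col=1 char='r'
After 9 (^): row=4 col=0 char='g'
After 10 (gg): row=0 col=0 char='_'

Answer: 0,0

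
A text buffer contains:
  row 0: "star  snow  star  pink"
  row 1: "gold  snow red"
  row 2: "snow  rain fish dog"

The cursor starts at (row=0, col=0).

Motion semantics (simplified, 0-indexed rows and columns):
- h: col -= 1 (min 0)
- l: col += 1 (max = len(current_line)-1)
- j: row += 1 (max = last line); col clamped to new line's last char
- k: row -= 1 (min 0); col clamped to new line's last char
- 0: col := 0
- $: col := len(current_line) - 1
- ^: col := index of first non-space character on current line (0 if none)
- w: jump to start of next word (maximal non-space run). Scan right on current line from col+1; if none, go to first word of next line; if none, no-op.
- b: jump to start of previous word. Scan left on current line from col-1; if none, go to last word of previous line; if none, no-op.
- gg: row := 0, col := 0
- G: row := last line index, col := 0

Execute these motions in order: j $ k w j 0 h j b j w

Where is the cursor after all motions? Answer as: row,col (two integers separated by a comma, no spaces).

Answer: 2,16

Derivation:
After 1 (j): row=1 col=0 char='g'
After 2 ($): row=1 col=13 char='d'
After 3 (k): row=0 col=13 char='t'
After 4 (w): row=0 col=18 char='p'
After 5 (j): row=1 col=13 char='d'
After 6 (0): row=1 col=0 char='g'
After 7 (h): row=1 col=0 char='g'
After 8 (j): row=2 col=0 char='s'
After 9 (b): row=1 col=11 char='r'
After 10 (j): row=2 col=11 char='f'
After 11 (w): row=2 col=16 char='d'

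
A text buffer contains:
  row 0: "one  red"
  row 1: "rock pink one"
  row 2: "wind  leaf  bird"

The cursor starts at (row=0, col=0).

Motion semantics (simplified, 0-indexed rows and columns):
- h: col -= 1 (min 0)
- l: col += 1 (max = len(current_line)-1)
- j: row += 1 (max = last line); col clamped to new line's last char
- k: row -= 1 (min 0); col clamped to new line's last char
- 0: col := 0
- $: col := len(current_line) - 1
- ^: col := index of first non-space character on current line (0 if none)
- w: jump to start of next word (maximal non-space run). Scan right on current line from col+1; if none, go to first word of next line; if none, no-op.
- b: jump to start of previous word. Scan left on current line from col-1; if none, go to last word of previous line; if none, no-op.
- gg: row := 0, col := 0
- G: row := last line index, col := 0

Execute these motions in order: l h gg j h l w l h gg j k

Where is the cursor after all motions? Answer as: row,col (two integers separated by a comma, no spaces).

After 1 (l): row=0 col=1 char='n'
After 2 (h): row=0 col=0 char='o'
After 3 (gg): row=0 col=0 char='o'
After 4 (j): row=1 col=0 char='r'
After 5 (h): row=1 col=0 char='r'
After 6 (l): row=1 col=1 char='o'
After 7 (w): row=1 col=5 char='p'
After 8 (l): row=1 col=6 char='i'
After 9 (h): row=1 col=5 char='p'
After 10 (gg): row=0 col=0 char='o'
After 11 (j): row=1 col=0 char='r'
After 12 (k): row=0 col=0 char='o'

Answer: 0,0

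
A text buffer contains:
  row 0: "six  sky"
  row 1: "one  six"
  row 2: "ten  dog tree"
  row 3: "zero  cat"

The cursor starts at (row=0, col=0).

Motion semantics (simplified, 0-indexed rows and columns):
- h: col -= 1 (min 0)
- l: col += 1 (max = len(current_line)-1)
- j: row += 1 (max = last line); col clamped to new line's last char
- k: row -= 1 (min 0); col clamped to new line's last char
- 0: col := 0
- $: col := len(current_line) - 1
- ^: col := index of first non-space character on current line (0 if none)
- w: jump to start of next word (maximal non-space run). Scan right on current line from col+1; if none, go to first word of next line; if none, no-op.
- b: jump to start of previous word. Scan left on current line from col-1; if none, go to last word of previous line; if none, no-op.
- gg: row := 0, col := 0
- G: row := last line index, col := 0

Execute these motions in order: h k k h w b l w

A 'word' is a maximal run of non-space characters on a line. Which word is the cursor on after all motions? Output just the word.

After 1 (h): row=0 col=0 char='s'
After 2 (k): row=0 col=0 char='s'
After 3 (k): row=0 col=0 char='s'
After 4 (h): row=0 col=0 char='s'
After 5 (w): row=0 col=5 char='s'
After 6 (b): row=0 col=0 char='s'
After 7 (l): row=0 col=1 char='i'
After 8 (w): row=0 col=5 char='s'

Answer: sky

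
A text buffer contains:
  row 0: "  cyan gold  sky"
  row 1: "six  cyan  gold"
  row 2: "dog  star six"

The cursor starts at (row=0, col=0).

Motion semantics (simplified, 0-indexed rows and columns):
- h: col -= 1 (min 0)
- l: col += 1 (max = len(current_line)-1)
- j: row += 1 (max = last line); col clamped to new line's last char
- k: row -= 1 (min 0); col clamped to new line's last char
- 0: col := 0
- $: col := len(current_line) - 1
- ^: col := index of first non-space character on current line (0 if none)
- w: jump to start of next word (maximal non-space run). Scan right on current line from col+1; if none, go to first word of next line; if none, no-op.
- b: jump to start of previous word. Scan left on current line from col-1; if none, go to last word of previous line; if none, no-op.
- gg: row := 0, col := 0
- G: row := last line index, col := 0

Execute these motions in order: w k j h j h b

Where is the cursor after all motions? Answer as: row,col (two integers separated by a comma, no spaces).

Answer: 1,11

Derivation:
After 1 (w): row=0 col=2 char='c'
After 2 (k): row=0 col=2 char='c'
After 3 (j): row=1 col=2 char='x'
After 4 (h): row=1 col=1 char='i'
After 5 (j): row=2 col=1 char='o'
After 6 (h): row=2 col=0 char='d'
After 7 (b): row=1 col=11 char='g'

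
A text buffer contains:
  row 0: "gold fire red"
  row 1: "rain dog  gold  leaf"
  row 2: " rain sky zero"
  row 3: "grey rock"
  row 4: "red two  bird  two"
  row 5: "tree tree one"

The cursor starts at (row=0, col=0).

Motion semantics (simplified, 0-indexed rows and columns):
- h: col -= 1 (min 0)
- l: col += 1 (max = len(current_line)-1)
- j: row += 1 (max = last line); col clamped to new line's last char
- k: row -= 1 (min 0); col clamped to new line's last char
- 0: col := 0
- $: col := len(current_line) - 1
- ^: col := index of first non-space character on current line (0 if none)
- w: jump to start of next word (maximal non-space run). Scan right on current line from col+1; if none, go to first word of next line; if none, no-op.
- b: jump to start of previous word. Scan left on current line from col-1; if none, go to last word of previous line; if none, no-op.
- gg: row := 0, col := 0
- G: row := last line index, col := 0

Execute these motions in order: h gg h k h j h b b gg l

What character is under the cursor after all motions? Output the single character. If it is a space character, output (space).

Answer: o

Derivation:
After 1 (h): row=0 col=0 char='g'
After 2 (gg): row=0 col=0 char='g'
After 3 (h): row=0 col=0 char='g'
After 4 (k): row=0 col=0 char='g'
After 5 (h): row=0 col=0 char='g'
After 6 (j): row=1 col=0 char='r'
After 7 (h): row=1 col=0 char='r'
After 8 (b): row=0 col=10 char='r'
After 9 (b): row=0 col=5 char='f'
After 10 (gg): row=0 col=0 char='g'
After 11 (l): row=0 col=1 char='o'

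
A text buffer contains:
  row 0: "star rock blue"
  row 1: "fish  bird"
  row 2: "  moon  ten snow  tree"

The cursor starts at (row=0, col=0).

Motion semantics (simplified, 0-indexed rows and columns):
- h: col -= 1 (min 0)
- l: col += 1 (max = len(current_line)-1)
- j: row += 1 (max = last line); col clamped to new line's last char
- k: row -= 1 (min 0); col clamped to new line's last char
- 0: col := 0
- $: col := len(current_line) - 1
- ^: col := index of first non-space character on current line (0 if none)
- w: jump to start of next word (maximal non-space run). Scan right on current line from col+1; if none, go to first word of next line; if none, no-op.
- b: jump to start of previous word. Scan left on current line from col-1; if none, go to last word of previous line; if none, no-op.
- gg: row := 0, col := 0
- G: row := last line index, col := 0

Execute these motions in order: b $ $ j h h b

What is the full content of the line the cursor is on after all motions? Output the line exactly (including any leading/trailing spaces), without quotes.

Answer: fish  bird

Derivation:
After 1 (b): row=0 col=0 char='s'
After 2 ($): row=0 col=13 char='e'
After 3 ($): row=0 col=13 char='e'
After 4 (j): row=1 col=9 char='d'
After 5 (h): row=1 col=8 char='r'
After 6 (h): row=1 col=7 char='i'
After 7 (b): row=1 col=6 char='b'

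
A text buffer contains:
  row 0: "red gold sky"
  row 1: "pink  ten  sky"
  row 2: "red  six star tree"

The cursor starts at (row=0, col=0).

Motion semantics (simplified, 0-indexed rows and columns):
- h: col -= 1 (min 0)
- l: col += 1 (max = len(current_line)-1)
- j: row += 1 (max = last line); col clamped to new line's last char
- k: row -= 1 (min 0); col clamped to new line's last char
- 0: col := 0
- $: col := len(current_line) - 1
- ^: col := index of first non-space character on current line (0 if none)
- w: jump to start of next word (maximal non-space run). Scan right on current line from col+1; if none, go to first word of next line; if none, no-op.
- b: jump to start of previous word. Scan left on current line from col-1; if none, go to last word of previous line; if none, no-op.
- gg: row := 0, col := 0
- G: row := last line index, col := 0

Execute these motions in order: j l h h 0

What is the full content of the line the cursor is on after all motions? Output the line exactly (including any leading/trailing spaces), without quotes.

After 1 (j): row=1 col=0 char='p'
After 2 (l): row=1 col=1 char='i'
After 3 (h): row=1 col=0 char='p'
After 4 (h): row=1 col=0 char='p'
After 5 (0): row=1 col=0 char='p'

Answer: pink  ten  sky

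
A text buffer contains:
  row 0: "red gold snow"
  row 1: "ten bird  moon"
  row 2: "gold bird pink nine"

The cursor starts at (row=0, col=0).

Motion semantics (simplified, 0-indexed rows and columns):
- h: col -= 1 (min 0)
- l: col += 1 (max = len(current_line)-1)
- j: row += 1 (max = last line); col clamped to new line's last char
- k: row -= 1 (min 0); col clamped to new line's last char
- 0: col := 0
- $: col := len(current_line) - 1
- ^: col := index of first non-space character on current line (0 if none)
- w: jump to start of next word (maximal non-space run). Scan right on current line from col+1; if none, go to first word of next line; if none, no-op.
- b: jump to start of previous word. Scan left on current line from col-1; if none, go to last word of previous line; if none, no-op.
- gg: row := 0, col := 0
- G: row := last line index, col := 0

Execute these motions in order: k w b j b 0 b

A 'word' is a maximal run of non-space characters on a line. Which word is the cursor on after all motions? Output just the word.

After 1 (k): row=0 col=0 char='r'
After 2 (w): row=0 col=4 char='g'
After 3 (b): row=0 col=0 char='r'
After 4 (j): row=1 col=0 char='t'
After 5 (b): row=0 col=9 char='s'
After 6 (0): row=0 col=0 char='r'
After 7 (b): row=0 col=0 char='r'

Answer: red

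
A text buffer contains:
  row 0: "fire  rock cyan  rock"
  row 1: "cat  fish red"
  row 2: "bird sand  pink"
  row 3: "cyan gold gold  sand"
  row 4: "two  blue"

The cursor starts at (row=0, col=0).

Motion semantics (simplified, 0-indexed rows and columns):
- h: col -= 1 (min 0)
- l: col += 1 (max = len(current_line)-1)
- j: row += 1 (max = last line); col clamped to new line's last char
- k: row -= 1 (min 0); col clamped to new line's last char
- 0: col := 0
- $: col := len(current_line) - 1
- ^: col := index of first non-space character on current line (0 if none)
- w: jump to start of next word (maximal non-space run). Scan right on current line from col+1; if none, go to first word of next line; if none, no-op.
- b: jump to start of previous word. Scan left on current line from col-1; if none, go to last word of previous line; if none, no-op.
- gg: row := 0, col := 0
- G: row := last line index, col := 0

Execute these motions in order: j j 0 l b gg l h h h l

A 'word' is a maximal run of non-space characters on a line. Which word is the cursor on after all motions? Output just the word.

After 1 (j): row=1 col=0 char='c'
After 2 (j): row=2 col=0 char='b'
After 3 (0): row=2 col=0 char='b'
After 4 (l): row=2 col=1 char='i'
After 5 (b): row=2 col=0 char='b'
After 6 (gg): row=0 col=0 char='f'
After 7 (l): row=0 col=1 char='i'
After 8 (h): row=0 col=0 char='f'
After 9 (h): row=0 col=0 char='f'
After 10 (h): row=0 col=0 char='f'
After 11 (l): row=0 col=1 char='i'

Answer: fire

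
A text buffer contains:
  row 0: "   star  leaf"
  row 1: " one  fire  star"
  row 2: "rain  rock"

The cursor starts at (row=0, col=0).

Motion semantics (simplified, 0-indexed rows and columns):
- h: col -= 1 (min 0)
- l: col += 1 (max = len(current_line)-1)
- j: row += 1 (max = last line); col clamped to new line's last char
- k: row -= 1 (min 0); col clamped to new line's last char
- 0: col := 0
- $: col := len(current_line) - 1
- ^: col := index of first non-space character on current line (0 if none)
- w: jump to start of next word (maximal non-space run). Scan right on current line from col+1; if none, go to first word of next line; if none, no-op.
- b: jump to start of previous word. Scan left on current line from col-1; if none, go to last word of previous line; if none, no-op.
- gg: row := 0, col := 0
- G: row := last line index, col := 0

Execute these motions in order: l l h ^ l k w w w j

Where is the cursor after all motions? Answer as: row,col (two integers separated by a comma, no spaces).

After 1 (l): row=0 col=1 char='_'
After 2 (l): row=0 col=2 char='_'
After 3 (h): row=0 col=1 char='_'
After 4 (^): row=0 col=3 char='s'
After 5 (l): row=0 col=4 char='t'
After 6 (k): row=0 col=4 char='t'
After 7 (w): row=0 col=9 char='l'
After 8 (w): row=1 col=1 char='o'
After 9 (w): row=1 col=6 char='f'
After 10 (j): row=2 col=6 char='r'

Answer: 2,6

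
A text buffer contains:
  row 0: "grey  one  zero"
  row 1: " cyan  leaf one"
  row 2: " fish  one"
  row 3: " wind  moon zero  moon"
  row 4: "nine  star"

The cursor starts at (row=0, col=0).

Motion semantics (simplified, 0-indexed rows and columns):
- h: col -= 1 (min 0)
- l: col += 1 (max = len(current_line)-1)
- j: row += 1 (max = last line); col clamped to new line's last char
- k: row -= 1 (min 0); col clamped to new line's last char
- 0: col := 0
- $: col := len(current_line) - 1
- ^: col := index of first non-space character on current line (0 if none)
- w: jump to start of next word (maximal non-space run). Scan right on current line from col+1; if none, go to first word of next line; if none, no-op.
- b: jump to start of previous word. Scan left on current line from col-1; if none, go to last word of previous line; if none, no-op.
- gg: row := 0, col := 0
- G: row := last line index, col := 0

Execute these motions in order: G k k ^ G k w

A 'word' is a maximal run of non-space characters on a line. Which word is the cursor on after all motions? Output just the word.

Answer: wind

Derivation:
After 1 (G): row=4 col=0 char='n'
After 2 (k): row=3 col=0 char='_'
After 3 (k): row=2 col=0 char='_'
After 4 (^): row=2 col=1 char='f'
After 5 (G): row=4 col=0 char='n'
After 6 (k): row=3 col=0 char='_'
After 7 (w): row=3 col=1 char='w'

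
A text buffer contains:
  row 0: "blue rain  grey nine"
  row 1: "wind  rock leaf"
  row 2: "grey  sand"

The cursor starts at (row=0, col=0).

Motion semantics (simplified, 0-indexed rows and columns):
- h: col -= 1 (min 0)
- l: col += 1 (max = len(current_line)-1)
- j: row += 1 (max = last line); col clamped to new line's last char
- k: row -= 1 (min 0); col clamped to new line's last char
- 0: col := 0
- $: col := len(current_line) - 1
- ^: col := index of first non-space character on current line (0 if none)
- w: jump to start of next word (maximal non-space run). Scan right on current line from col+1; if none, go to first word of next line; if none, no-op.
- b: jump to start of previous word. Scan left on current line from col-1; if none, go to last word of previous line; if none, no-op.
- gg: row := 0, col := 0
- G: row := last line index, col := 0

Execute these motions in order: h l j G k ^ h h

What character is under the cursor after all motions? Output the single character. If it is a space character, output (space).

Answer: w

Derivation:
After 1 (h): row=0 col=0 char='b'
After 2 (l): row=0 col=1 char='l'
After 3 (j): row=1 col=1 char='i'
After 4 (G): row=2 col=0 char='g'
After 5 (k): row=1 col=0 char='w'
After 6 (^): row=1 col=0 char='w'
After 7 (h): row=1 col=0 char='w'
After 8 (h): row=1 col=0 char='w'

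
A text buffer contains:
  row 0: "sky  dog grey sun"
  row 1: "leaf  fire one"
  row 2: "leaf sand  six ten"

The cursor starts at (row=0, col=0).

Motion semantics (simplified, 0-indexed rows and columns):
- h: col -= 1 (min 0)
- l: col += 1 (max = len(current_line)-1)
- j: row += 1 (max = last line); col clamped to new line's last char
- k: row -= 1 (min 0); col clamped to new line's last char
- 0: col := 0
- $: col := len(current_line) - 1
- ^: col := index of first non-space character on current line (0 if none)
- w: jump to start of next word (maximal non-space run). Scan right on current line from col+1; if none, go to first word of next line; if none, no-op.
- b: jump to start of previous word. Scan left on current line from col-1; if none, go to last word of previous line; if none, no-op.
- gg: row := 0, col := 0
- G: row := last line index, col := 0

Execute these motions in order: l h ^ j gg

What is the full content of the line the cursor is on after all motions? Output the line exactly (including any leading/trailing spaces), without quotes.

After 1 (l): row=0 col=1 char='k'
After 2 (h): row=0 col=0 char='s'
After 3 (^): row=0 col=0 char='s'
After 4 (j): row=1 col=0 char='l'
After 5 (gg): row=0 col=0 char='s'

Answer: sky  dog grey sun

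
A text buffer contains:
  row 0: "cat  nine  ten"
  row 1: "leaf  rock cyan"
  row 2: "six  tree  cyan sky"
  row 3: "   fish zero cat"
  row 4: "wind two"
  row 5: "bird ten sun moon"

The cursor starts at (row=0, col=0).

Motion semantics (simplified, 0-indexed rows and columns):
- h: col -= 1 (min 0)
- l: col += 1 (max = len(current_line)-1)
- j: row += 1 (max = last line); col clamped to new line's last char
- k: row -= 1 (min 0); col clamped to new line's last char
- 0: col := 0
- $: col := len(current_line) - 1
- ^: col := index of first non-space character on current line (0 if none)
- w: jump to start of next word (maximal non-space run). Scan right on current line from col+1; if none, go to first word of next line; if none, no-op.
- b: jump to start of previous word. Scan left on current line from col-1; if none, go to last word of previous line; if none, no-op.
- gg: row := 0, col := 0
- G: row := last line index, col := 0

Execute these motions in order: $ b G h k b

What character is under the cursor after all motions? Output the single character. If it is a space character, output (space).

Answer: c

Derivation:
After 1 ($): row=0 col=13 char='n'
After 2 (b): row=0 col=11 char='t'
After 3 (G): row=5 col=0 char='b'
After 4 (h): row=5 col=0 char='b'
After 5 (k): row=4 col=0 char='w'
After 6 (b): row=3 col=13 char='c'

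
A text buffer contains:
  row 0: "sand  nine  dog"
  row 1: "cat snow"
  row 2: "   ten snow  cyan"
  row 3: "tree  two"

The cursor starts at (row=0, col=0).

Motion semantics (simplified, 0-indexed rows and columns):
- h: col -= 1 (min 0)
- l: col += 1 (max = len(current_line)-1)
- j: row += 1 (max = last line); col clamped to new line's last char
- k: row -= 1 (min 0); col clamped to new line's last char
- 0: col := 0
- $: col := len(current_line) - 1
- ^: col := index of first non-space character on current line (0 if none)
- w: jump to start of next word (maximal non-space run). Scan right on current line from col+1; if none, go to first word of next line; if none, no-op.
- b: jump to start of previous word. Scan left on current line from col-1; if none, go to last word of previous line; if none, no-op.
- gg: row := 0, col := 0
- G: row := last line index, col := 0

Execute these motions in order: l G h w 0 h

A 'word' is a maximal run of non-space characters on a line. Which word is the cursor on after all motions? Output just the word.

After 1 (l): row=0 col=1 char='a'
After 2 (G): row=3 col=0 char='t'
After 3 (h): row=3 col=0 char='t'
After 4 (w): row=3 col=6 char='t'
After 5 (0): row=3 col=0 char='t'
After 6 (h): row=3 col=0 char='t'

Answer: tree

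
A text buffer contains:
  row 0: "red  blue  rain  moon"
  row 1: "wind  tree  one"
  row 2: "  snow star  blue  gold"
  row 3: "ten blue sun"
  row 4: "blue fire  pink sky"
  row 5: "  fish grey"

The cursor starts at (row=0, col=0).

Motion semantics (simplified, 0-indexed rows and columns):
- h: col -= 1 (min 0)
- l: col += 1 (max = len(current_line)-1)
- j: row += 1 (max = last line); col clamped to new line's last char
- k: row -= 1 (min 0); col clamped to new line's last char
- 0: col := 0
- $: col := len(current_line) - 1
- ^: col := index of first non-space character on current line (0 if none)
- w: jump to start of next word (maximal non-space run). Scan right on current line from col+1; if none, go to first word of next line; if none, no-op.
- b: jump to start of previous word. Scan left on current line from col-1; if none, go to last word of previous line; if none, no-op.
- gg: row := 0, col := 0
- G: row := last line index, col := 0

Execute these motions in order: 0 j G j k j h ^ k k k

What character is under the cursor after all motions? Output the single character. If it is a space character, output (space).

After 1 (0): row=0 col=0 char='r'
After 2 (j): row=1 col=0 char='w'
After 3 (G): row=5 col=0 char='_'
After 4 (j): row=5 col=0 char='_'
After 5 (k): row=4 col=0 char='b'
After 6 (j): row=5 col=0 char='_'
After 7 (h): row=5 col=0 char='_'
After 8 (^): row=5 col=2 char='f'
After 9 (k): row=4 col=2 char='u'
After 10 (k): row=3 col=2 char='n'
After 11 (k): row=2 col=2 char='s'

Answer: s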